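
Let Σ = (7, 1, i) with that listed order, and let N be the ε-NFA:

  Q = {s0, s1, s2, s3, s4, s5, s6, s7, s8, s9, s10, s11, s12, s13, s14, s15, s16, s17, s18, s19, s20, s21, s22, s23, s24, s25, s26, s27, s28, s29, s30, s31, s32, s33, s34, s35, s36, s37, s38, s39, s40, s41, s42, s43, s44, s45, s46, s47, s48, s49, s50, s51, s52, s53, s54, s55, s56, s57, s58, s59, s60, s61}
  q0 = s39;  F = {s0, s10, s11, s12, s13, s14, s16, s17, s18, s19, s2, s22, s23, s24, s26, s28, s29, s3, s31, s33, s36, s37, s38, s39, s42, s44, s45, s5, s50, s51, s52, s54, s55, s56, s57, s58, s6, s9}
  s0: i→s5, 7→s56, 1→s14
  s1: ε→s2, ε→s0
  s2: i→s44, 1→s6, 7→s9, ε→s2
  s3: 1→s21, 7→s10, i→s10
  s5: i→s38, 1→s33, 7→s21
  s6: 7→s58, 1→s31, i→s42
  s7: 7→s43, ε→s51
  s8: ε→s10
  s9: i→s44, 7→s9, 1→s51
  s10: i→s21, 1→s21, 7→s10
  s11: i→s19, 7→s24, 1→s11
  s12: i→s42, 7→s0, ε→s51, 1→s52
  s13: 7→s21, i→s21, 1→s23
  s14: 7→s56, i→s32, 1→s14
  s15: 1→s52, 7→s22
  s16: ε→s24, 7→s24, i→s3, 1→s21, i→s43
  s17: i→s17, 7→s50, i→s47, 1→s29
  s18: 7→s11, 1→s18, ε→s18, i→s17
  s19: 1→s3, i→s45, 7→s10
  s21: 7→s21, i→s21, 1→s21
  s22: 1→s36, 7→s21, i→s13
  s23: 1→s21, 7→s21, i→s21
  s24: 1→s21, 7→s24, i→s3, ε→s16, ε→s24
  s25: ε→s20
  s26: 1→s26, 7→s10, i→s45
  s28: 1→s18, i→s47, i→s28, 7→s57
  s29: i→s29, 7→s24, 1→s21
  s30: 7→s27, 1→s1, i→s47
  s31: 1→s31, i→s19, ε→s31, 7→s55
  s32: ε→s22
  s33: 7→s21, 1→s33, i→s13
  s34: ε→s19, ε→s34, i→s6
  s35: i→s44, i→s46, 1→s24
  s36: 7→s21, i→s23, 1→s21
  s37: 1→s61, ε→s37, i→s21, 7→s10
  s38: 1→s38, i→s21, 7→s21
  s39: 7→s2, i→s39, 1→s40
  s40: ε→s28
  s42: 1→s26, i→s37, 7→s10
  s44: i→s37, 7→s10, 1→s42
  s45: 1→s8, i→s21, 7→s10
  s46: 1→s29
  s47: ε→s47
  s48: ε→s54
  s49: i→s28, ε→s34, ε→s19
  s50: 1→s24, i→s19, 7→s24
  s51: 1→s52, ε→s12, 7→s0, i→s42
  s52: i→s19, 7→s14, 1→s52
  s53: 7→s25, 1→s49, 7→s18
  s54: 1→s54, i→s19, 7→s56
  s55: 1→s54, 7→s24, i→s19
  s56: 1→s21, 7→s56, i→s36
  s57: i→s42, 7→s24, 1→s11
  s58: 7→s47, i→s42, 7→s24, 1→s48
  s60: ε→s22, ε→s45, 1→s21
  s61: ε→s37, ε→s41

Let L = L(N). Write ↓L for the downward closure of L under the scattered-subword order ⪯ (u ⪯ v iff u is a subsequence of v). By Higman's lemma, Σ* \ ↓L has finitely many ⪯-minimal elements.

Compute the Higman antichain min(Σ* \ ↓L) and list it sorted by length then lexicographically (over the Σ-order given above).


|Q|=62, |F|=38, |δ|=163 (26 ε).
min D↑ (37 st, q0=0, F={23}): 0:7→1,1→2,i→0 1:7→3,1→4,i→5 2:7→6,1→7,i→2 3:7→3,1→8,i→5 4:7→9,1→10,i→11 5:7→12,1→11,i→13 6:7→14,1→15,i→11 7:7→15,1→7,i→16 8:7→17,1→18,i→11 9:7→14,1→19,i→11 10:7→20,1→10,i→21 11:7→12,1→22,i→13 12:7→12,1→23,i→23 13:7→12,1→13,i→23 14:7→14,1→23,i→24 15:7→14,1→15,i→21 16:7→25,1→26,i→16 17:7→27,1→28,i→29 18:7→28,1→18,i→21 19:7→27,1→19,i→21 20:7→14,1→19,i→21 21:7→12,1→24,i→30 22:7→12,1→22,i→30 23:7→23,1→23,i→23 24:7→12,1→23,i→12 25:7→14,1→14,i→21 26:7→14,1→23,i→26 27:7→27,1→23,i→31 28:7→27,1→28,i→32 29:7→23,1→33,i→34 30:7→12,1→12,i→23 31:7→23,1→23,i→35 32:7→23,1→31,i→36 33:7→23,1→33,i→36 34:7→23,1→34,i→23 35:7→23,1→23,i→23 36:7→23,1→35,i→23 (ε-aug+det+¬).
'7i71': |S_i|=[47, 41, 21, 2, 1] end={s21} ∉↓L; 4/4 deletions ∈↓L.
'7i7i': |S_i|=[47, 41, 21, 2, 1] end={s21} ∉↓L; 4/4 deletions ∈↓L.
'7iii': run [47, 41, 21, 10, 1] end={s21} rej; 4/4 del acc.
'1771': run [47, 43, 33, 10, 1] end={s21} rej; 4/4 deletions ∈↓L.
'11i11': N↓-sim [47, 43, 33, 18, 10, 1] end={s21} — reject; 5/5 del acc.
'7717i7': |S_i|=[47, 41, 35, 27, 13, 9, 1] end={s21} — reject; 6/6 deletions ∈↓L.
6 minimals (antichain).

min(Σ*\↓L) = [7i71, 7i7i, 7iii, 1771, 11i11, 7717i7].


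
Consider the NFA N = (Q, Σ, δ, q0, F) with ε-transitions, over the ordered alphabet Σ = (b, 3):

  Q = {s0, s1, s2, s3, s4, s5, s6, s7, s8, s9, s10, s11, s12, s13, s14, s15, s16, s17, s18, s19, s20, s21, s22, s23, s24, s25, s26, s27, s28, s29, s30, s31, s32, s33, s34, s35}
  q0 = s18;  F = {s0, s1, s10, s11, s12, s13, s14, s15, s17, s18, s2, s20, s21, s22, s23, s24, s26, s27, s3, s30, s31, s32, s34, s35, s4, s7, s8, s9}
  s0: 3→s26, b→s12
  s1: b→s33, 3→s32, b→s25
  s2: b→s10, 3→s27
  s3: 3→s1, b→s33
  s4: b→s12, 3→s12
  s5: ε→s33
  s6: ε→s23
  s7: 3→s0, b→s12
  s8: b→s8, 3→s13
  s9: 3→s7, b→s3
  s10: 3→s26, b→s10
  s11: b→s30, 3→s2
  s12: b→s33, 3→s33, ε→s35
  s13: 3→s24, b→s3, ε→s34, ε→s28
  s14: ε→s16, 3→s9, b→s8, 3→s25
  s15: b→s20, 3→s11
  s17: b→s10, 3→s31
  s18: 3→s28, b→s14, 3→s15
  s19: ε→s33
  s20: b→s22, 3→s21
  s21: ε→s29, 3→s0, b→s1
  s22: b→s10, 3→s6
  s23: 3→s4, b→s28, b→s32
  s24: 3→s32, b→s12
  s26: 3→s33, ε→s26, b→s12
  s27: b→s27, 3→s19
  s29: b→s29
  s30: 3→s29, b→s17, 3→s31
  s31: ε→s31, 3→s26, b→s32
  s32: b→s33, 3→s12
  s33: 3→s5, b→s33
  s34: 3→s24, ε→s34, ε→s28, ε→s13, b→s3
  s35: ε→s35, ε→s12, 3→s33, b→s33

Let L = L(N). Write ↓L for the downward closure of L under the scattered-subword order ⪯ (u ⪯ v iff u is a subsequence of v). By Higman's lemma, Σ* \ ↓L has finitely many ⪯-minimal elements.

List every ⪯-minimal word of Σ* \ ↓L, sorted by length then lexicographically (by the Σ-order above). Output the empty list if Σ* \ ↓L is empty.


|Q|=36, |F|=28, |δ|=79 (15 ε).
min D↑ (27 st, q0=0, F={15}): 0:b→1,3→2 1:b→3,3→4 2:b→5,3→6 3:b→3,3→7 4:b→8,3→9 5:b→10,3→11 6:b→12,3→13 7:b→8,3→14 8:b→15,3→16 9:b→17,3→18 10:b→19,3→20 11:b→16,3→18 12:b→21,3→22 13:b→19,3→23 14:b→17,3→24 15:b→15,3→15 16:b→15,3→24 17:b→15,3→15 18:b→17,3→25 19:b→19,3→25 20:b→24,3→26 21:b→19,3→22 22:b→24,3→25 23:b→23,3→15 24:b→15,3→17 25:b→17,3→15 26:b→17,3→17.
'b3bb': run [36, 32, 23, 10, 4] end={s25,s29,s33,s5} ∉↓L; 4/4 del acc.
'b33b3': |S_i|=[36, 32, 23, 12, 5, 2] end={s33,s5} — reject; 5/5 single-dels accept.
'33333': run [36, 32, 25, 14, 7, 3] end={s19,s33,s5} rej; 5/5 deletions ∈↓L.
'bb333b': run [36, 32, 24, 18, 10, 5, 2] end={s33,s5} — reject; 6/6 del acc.
'3bbb33': |S_i|=[36, 32, 24, 19, 12, 6, 2] end={s33,s5} — reject; 6/6 single-dels accept.
5 obstructions.

min(Σ*\↓L) = [b3bb, b33b3, 33333, bb333b, 3bbb33].


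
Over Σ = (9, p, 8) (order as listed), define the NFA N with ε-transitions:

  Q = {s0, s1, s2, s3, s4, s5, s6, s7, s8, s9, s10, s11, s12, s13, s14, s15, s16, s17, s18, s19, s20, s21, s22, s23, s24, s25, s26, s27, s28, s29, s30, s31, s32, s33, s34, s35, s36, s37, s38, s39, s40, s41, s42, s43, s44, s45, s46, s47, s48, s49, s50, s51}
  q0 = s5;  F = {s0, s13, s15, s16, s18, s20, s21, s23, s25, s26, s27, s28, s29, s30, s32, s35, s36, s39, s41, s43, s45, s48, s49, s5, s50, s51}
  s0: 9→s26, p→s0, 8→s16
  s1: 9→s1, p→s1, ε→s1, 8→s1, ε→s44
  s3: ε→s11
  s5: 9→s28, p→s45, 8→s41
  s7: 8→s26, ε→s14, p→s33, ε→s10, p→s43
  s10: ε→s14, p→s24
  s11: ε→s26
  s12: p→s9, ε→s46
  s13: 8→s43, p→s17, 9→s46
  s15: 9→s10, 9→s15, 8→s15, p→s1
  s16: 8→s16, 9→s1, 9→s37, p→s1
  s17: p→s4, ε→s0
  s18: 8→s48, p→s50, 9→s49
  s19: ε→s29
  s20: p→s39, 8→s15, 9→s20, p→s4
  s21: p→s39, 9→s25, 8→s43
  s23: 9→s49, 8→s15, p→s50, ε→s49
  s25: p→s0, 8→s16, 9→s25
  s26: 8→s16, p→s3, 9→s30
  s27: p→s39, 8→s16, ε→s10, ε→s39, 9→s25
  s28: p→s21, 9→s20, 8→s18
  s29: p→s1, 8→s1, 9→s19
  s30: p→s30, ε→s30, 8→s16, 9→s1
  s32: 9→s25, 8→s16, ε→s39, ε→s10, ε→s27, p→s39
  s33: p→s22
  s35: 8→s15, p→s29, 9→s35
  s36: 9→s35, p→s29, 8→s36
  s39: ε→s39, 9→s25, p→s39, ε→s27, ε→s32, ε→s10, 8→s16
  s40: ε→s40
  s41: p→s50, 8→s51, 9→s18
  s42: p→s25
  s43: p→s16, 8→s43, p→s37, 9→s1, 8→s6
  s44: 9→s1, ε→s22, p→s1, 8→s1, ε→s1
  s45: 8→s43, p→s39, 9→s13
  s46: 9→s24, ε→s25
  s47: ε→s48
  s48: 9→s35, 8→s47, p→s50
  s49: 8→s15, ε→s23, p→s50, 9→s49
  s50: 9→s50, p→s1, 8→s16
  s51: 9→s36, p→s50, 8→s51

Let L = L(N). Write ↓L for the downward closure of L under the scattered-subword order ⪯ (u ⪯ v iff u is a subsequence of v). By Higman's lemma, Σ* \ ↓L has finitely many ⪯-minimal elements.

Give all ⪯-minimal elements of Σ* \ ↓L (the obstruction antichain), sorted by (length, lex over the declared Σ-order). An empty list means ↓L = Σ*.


Antichain: [p89, 8pp, 998p, pp8p, 889p8, p9p999].

|Q|=52, |F|=26, |δ|=125 (27 ε).
min D↑ (24 st, q0=0, F={18}): 0:9→1,p→2,8→3 1:9→4,p→5,8→6 2:9→7,p→8,8→9 3:9→6,p→10,8→11 4:9→4,p→8,8→12 5:9→13,p→8,8→9 6:9→14,p→10,8→15 7:9→13,p→16,8→9 8:9→13,p→8,8→17 9:9→18,p→17,8→9 10:9→10,p→18,8→17 11:9→19,p→10,8→11 12:9→12,p→18,8→12 13:9→13,p→16,8→17 14:9→14,p→10,8→12 15:9→20,p→10,8→15 16:9→21,p→16,8→17 17:9→18,p→18,8→17 18:9→18,p→18,8→18 19:9→20,p→22,8→19 20:9→20,p→22,8→12 21:9→23,p→21,8→17 22:9→22,p→18,8→18 23:9→18,p→23,8→17.
'p89': N↓-sim [41, 28, 7, 4] end={s1,s22,s37,s44} ∉↓L; 3/3 single-dels accept.
'8pp': |S_i|=[41, 23, 9, 3] end={s1,s22,s44} rej; 3/3 del acc.
'998p': run [41, 37, 27, 9, 4] end={s1,s22,s24,s44} rej; 4/4 single-dels accept.
'pp8p': run [41, 28, 19, 5, 3] end={s1,s22,s44} rej; 4/4 deletions ∈↓L.
'889p8': run [41, 23, 19, 14, 6, 3] end={s1,s22,s44} rej; 5/5 del acc.
'p9p999': N↓-sim [41, 28, 21, 12, 9, 6, 4] end={s1,s22,s37,s44} rej; 6/6 deletions ∈↓L.
6 minimals (antichain).


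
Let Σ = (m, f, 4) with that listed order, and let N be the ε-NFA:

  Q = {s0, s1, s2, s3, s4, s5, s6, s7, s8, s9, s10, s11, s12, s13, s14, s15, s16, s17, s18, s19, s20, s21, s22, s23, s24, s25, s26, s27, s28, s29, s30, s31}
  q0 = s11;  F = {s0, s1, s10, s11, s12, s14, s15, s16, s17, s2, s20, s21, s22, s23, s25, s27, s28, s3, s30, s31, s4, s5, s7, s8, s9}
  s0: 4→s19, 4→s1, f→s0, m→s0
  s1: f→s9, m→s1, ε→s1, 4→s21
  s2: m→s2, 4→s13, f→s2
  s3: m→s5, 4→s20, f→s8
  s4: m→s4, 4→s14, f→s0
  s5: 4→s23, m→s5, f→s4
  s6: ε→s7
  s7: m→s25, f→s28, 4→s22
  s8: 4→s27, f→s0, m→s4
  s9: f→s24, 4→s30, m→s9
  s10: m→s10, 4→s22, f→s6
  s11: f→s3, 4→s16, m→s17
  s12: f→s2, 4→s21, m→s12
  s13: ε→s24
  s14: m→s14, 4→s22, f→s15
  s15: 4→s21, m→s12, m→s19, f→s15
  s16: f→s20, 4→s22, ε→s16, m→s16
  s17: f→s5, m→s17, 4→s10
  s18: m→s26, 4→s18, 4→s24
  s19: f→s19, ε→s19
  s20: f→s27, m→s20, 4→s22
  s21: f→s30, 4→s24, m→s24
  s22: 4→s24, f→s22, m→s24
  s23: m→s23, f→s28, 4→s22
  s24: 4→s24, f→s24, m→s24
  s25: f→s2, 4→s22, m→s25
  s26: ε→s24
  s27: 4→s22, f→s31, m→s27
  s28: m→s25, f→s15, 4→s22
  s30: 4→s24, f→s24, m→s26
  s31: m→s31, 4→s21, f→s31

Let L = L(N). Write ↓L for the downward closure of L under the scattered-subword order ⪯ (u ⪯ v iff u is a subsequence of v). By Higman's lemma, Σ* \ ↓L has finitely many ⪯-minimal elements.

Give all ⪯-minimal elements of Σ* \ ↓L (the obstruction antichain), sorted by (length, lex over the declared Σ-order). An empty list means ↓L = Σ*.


|Q|=32, |F|=25, |δ|=90 (6 ε).
min D↑ (26 st, q0=0, F={14}): 0:m→1,f→2,4→3 1:m→1,f→4,4→5 2:m→4,f→6,4→7 3:m→3,f→7,4→8 4:m→4,f→9,4→10 5:m→5,f→11,4→8 6:m→9,f→12,4→13 7:m→7,f→13,4→8 8:m→14,f→8,4→14 9:m→9,f→12,4→15 10:m→10,f→16,4→8 11:m→17,f→16,4→8 12:m→12,f→12,4→18 13:m→13,f→19,4→8 14:m→14,f→14,4→14 15:m→15,f→20,4→8 16:m→17,f→20,4→8 17:m→17,f→21,4→8 18:m→18,f→22,4→23 19:m→19,f→19,4→23 20:m→24,f→20,4→23 21:m→21,f→21,4→14 22:m→22,f→14,4→25 23:m→14,f→25,4→14 24:m→24,f→21,4→23 25:m→14,f→14,4→14.
'44m': |S_i|=[30, 23, 6, 2] end={s24,s26} — reject; 3/3 deletions ∈↓L.
'444': run [30, 23, 6, 1] end={s24} — reject; 3/3 del acc.
'm4fmf4': |S_i|=[30, 27, 19, 15, 11, 7, 2] end={s13,s24} ∉↓L; 6/6 single-dels accept.
'fff4ff': N↓-sim [30, 26, 20, 14, 8, 5, 2] end={s19,s24} rej; 6/6 deletions ∈↓L.
4 words, ⪯-incomp.

min(Σ*\↓L) = [44m, 444, m4fmf4, fff4ff].


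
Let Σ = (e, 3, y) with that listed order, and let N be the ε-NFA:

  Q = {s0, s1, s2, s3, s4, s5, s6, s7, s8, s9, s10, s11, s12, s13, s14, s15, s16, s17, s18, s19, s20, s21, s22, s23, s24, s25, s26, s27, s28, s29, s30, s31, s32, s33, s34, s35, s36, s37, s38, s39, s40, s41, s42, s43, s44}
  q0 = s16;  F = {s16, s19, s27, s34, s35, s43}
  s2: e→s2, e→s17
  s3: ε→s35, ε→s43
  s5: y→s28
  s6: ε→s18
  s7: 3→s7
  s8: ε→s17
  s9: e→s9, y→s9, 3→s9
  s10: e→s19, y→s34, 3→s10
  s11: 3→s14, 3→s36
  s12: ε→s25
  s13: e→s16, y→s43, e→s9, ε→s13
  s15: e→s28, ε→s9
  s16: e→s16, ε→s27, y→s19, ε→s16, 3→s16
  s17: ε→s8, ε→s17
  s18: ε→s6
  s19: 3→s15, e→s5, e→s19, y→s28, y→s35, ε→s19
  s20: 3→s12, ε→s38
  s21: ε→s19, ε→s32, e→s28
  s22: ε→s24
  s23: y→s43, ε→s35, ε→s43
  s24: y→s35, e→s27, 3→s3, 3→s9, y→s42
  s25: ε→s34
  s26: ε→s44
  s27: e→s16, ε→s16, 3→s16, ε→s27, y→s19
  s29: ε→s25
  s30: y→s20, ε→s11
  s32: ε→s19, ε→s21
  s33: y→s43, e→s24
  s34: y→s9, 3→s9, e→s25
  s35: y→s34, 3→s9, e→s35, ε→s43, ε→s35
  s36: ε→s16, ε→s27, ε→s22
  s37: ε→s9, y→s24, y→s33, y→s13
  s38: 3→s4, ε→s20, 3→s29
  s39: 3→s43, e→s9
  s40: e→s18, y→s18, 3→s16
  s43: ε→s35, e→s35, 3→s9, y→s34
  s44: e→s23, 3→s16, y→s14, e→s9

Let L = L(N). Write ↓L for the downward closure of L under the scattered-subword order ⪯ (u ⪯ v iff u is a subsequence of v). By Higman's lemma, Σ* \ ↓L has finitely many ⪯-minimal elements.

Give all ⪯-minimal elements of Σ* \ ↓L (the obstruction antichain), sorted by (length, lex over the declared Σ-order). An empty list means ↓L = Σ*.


min(Σ*\↓L) = [y3, yyyy].

|Q|=45, |F|=6, |δ|=96 (35 ε).
min D↑ (5 st, q0=0, F={2}): 0:e→0,3→0,y→1 1:e→1,3→2,y→3 2:e→2,3→2,y→2 3:e→3,3→2,y→4 4:e→4,3→2,y→2.
'y3': run [11, 9, 3] end={s15,s28,s9} ∉↓L; 2/2 del acc.
'yyyy': N↓-sim [11, 9, 6, 3, 1] end={s9} rej; 4/4 del acc.
2 words, ⪯-incomp.


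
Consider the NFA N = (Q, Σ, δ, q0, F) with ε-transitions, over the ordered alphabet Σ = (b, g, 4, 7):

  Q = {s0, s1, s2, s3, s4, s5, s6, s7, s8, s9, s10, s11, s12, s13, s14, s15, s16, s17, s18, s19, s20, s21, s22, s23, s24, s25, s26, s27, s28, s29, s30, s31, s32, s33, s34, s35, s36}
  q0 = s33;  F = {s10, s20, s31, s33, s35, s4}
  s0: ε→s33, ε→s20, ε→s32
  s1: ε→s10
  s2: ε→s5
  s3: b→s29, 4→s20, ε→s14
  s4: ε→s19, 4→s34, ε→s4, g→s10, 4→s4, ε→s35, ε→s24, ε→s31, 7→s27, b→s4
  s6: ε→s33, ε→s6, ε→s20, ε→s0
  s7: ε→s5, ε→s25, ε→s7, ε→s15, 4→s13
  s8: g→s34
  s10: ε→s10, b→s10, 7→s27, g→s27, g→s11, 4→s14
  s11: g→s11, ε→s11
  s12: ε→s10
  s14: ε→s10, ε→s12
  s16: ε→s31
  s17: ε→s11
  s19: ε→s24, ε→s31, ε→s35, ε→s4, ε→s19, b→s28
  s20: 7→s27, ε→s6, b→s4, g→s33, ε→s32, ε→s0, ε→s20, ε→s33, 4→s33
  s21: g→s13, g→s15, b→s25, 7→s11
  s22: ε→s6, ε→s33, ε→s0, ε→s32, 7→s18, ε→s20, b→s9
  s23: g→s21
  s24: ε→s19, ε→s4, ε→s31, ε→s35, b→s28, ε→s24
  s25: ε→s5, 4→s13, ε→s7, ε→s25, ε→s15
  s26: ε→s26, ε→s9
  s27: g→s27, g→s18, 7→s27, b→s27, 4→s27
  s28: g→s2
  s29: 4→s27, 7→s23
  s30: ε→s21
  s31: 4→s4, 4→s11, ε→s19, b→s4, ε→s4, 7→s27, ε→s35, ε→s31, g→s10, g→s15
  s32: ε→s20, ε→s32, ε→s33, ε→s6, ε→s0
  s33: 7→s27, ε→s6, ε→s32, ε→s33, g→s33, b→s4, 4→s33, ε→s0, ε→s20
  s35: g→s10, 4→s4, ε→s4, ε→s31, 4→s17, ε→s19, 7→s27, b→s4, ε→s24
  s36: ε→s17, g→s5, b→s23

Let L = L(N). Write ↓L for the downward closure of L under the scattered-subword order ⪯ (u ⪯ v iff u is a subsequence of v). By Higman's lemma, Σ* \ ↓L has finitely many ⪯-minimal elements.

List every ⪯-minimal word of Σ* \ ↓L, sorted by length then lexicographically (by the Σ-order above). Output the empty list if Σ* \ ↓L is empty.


|Q|=37, |F|=6, |δ|=126 (72 ε).
min D↑ (4 st, q0=0, F={2}): 0:b→1,g→0,4→0,7→2 1:b→1,g→3,4→1,7→2 2:b→2,g→2,4→2,7→2 3:b→3,g→2,4→3,7→2.
'7': |S_i|=[22, 2] end={s18,s27} rej; 1/1 del acc.
'bgg': run [22, 17, 9, 3] end={s11,s18,s27} rej; 3/3 del acc.
2 minimals (antichain).

Antichain: [7, bgg].


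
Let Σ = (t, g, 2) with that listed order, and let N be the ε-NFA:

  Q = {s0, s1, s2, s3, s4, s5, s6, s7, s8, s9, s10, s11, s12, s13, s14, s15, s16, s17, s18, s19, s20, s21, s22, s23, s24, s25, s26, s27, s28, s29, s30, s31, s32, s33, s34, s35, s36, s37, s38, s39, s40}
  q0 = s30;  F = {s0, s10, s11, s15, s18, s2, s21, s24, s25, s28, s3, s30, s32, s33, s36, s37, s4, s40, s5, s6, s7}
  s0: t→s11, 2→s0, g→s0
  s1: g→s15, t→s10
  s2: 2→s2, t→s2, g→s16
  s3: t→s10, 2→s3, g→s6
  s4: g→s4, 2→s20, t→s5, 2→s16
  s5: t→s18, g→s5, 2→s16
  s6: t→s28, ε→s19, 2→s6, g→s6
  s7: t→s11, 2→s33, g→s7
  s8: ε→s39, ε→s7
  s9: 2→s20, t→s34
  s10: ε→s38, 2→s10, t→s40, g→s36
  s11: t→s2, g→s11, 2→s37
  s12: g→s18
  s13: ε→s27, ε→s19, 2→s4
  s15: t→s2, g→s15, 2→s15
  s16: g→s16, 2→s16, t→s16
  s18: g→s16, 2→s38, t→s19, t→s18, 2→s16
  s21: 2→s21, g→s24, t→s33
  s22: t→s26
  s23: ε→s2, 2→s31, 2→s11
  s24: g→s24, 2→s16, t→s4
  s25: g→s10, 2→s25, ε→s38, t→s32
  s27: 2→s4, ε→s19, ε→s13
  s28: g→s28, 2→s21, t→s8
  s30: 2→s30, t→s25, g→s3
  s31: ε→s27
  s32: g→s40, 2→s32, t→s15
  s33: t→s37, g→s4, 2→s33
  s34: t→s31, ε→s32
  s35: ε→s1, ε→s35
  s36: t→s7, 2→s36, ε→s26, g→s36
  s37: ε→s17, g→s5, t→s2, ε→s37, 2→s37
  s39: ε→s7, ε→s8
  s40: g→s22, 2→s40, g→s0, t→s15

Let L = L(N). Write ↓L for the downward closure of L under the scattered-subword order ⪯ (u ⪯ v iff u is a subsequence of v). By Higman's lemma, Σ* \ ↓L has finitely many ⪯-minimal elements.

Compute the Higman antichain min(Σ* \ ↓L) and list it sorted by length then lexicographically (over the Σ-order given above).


|Q|=41, |F|=21, |δ|=100 (19 ε).
min D↑ (22 st, q0=0, F={14}): 0:t→1,g→2,2→0 1:t→3,g→4,2→1 2:t→4,g→5,2→2 3:t→6,g→7,2→3 4:t→7,g→8,2→4 5:t→9,g→5,2→5 6:t→10,g→6,2→6 7:t→6,g→11,2→7 8:t→12,g→8,2→8 9:t→12,g→9,2→13 10:t→10,g→14,2→10 11:t→15,g→11,2→11 12:t→15,g→12,2→16 13:t→16,g→17,2→13 14:t→14,g→14,2→14 15:t→10,g→15,2→18 16:t→18,g→19,2→16 17:t→19,g→17,2→14 18:t→10,g→20,2→18 19:t→20,g→19,2→14 20:t→21,g→20,2→14 21:t→21,g→14,2→14.
'ttttg': |S_i|=[30, 27, 21, 11, 5, 1] end={s16} rej; 5/5 single-dels accept.
'ggt2g2': N↓-sim [30, 27, 24, 19, 13, 8, 3] end={s16,s20,s38} rej; 6/6 deletions ∈↓L.
2 words, ⪯-incomp.

A = [ttttg, ggt2g2].


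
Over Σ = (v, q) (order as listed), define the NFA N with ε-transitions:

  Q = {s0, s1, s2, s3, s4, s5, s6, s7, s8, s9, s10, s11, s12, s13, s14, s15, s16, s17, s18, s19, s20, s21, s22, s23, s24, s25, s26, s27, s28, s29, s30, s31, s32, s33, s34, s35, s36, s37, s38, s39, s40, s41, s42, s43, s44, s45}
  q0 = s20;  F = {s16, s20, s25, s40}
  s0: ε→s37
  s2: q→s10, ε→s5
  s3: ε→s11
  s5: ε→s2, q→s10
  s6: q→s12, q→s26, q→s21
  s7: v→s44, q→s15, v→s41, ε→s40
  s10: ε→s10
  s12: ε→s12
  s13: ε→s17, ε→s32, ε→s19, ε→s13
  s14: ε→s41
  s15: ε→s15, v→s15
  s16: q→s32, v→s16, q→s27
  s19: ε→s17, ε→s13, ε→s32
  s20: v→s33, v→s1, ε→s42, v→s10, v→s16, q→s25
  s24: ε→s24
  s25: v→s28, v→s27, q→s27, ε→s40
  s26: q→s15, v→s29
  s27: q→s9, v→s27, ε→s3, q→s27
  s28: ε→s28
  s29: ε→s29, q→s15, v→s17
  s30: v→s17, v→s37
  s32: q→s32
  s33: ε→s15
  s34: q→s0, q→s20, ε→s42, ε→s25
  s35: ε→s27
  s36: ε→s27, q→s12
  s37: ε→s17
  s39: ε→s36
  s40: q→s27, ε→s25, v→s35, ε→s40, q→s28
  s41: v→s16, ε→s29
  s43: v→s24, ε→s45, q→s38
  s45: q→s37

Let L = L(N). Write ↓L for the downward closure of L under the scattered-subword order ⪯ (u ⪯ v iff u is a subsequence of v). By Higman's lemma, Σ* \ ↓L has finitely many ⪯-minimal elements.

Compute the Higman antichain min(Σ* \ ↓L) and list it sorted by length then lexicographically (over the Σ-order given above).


|Q|=46, |F|=4, |δ|=73 (33 ε).
min D↑ (4 st, q0=0, F={3}): 0:v→1,q→2 1:v→1,q→3 2:v→3,q→3 3:v→3,q→3 [Hopcroft].
'vq': N↓-sim [16, 12, 5] end={s11,s27,s3,s32,s9} rej; 2/2 deletions ∈↓L.
'qv': |S_i|=[16, 9, 6] end={s11,s27,s28,s3,s35,s9} — reject; 2/2 deletions ∈↓L.
'qq': |S_i|=[16, 9, 6] end={s11,s27,s28,s3,s32,s9} ∉↓L; 2/2 single-dels accept.
3 words, ⪯-incomp.

min(Σ*\↓L) = [vq, qv, qq].


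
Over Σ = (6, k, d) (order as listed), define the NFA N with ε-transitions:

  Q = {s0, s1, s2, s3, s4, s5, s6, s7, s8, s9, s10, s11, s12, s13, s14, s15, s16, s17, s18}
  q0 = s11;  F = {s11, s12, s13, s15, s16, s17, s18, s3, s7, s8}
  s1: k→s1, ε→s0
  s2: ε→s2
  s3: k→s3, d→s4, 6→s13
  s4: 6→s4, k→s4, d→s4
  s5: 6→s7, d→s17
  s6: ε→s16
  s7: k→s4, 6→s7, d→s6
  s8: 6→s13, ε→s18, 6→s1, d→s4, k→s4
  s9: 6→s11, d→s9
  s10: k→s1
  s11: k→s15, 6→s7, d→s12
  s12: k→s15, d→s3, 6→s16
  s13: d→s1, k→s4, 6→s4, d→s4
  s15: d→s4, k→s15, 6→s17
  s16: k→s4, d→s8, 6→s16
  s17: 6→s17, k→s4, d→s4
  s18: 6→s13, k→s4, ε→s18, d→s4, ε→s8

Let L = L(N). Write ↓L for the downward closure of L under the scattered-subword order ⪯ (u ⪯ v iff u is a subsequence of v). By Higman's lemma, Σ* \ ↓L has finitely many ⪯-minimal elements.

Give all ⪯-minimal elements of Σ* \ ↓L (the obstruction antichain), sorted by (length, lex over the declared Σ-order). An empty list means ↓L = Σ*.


|Q|=19, |F|=10, |δ|=47 (6 ε).
min D↑ (10 st, q0=0, F={4}): 0:6→1,k→2,d→3 1:6→1,k→4,d→5 2:6→6,k→2,d→4 3:6→5,k→2,d→7 4:6→4,k→4,d→4 5:6→5,k→4,d→8 6:6→6,k→4,d→4 7:6→9,k→7,d→4 8:6→9,k→4,d→4 9:6→4,k→4,d→4 (ε-aug+det+¬).
'6k': run [14, 10, 3] end={s0,s1,s4} ∉↓L; 2/2 deletions ∈↓L.
'kd': |S_i|=[14, 7, 3] end={s0,s1,s4} — reject; 2/2 del acc.
'ddd': N↓-sim [14, 12, 7, 3] end={s0,s1,s4} — reject; 3/3 del acc.
'dd66': |S_i|=[14, 12, 7, 4, 1] end={s4} — reject; 4/4 deletions ∈↓L.
4 obstructions.

Antichain: [6k, kd, ddd, dd66].


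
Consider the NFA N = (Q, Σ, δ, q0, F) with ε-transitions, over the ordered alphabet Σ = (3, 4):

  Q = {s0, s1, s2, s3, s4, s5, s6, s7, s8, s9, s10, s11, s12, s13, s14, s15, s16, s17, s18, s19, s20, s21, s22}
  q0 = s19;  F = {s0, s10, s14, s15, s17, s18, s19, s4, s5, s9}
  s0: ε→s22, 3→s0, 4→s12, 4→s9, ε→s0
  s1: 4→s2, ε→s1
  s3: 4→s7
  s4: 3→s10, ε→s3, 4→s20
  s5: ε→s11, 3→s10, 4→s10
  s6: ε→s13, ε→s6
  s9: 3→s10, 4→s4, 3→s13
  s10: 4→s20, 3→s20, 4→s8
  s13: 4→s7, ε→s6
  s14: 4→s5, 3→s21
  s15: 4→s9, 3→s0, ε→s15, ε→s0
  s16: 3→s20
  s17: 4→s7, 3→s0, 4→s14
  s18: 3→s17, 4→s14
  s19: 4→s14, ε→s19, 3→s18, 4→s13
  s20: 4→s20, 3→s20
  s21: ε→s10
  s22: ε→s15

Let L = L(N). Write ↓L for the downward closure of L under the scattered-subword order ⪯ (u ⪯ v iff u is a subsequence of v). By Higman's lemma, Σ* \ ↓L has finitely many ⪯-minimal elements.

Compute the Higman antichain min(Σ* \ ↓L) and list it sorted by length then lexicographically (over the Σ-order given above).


|Q|=23, |F|=10, |δ|=44 (13 ε).
min D↑ (10 st, q0=0, F={7}): 0:3→1,4→2 1:3→3,4→2 2:3→4,4→5 3:3→6,4→2 4:3→7,4→7 5:3→4,4→4 6:3→6,4→8 7:3→7,4→7 8:3→4,4→9 9:3→4,4→7 (ε-aug+det+¬).
'433': |S_i|=[20, 14, 7, 1] end={s20} ∉↓L; 3/3 single-dels accept.
'434': run [20, 14, 7, 3] end={s20,s7,s8} rej; 3/3 del acc.
'4443': |S_i|=[20, 14, 8, 4, 1] end={s20} ∉↓L; 4/4 single-dels accept.
'4444': run [20, 14, 8, 4, 2] end={s20,s8} ∉↓L; 4/4 del acc.
'333444': run [20, 19, 18, 14, 10, 6, 3] end={s20,s7,s8} — reject; 6/6 single-dels accept.
5 obstructions.

A = [433, 434, 4443, 4444, 333444].


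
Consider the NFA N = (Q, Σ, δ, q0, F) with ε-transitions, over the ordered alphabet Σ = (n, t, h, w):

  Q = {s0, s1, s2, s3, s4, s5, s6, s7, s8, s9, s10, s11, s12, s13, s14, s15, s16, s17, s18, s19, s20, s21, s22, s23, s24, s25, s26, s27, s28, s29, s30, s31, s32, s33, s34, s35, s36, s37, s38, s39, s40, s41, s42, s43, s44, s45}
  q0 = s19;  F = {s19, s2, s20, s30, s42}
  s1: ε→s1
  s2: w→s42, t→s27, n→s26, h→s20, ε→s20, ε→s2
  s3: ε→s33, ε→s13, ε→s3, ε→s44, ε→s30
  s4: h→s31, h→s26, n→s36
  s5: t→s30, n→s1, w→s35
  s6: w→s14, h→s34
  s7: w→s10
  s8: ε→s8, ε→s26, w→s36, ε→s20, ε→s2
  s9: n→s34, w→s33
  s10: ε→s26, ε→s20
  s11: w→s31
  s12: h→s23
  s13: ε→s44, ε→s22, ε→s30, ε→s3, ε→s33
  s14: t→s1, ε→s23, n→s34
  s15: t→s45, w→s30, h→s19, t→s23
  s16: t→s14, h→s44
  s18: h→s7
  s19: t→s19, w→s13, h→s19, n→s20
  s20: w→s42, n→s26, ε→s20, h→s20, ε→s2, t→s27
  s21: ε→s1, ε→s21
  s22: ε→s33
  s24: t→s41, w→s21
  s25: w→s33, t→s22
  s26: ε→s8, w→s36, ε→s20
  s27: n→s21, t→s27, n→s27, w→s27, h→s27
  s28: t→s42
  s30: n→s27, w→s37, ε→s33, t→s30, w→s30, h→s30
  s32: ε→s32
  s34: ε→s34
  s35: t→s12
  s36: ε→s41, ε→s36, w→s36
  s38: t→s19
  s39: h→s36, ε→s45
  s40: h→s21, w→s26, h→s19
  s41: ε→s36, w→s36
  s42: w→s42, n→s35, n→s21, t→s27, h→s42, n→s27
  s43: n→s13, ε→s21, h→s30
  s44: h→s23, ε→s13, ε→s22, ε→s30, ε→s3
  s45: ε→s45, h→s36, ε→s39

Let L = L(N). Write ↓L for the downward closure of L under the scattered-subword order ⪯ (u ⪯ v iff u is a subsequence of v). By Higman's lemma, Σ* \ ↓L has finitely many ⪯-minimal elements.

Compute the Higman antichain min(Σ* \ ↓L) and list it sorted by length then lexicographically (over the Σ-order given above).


A = [nt, wn].

|Q|=46, |F|=5, |δ|=110 (41 ε).
min D↑ (5 st, q0=0, F={3}): 0:n→1,t→0,h→0,w→2 1:n→1,t→3,h→1,w→4 2:n→3,t→2,h→2,w→2 3:n→3,t→3,h→3,w→3 4:n→3,t→3,h→4,w→4 [Hopcroft].
'nt': |S_i|=[21, 13, 5] end={s1,s12,s21,s23,s27} — reject; 2/2 del acc.
'wn': run [21, 16, 6] end={s1,s12,s21,s23,s27,s35} ∉↓L; 2/2 deletions ∈↓L.
2 minimals (antichain).


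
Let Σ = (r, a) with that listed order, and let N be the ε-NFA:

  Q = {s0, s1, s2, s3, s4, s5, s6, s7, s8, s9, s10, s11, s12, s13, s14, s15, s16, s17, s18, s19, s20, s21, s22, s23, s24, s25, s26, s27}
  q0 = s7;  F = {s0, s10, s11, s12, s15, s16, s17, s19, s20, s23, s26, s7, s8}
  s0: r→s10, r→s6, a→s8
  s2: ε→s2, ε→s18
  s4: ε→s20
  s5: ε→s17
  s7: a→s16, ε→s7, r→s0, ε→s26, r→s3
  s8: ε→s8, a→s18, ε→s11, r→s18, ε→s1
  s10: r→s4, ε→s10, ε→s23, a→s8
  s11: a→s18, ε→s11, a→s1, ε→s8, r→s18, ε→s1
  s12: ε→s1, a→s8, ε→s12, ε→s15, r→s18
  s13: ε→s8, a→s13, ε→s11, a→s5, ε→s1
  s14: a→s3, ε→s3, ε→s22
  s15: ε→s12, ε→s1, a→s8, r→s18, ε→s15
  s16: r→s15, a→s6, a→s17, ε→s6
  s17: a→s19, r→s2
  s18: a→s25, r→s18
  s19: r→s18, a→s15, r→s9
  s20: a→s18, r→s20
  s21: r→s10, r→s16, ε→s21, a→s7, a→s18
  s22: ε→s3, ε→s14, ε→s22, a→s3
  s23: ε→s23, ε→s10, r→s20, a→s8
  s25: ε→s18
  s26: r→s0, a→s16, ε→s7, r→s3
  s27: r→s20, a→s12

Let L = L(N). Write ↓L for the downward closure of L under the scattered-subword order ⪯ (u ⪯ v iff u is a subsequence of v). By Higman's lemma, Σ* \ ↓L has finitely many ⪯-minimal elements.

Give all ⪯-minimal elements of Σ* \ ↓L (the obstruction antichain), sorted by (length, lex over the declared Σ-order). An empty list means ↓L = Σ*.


A = [rar, raa, arr, aar, rrra, aaaaaa].

|Q|=28, |F|=13, |δ|=78 (34 ε).
min D↑ (10 st, q0=0, F={8}): 0:r→1,a→2 1:r→3,a→4 2:r→5,a→6 3:r→7,a→4 4:r→8,a→8 5:r→8,a→4 6:r→8,a→9 7:r→7,a→8 8:r→8,a→8 9:r→8,a→5.
'rar': |S_i|=[21, 16, 5, 2] end={s18,s25} ∉↓L; 3/3 del acc.
'raa': N↓-sim [21, 16, 5, 3] end={s1,s18,s25} ∉↓L; 3/3 deletions ∈↓L.
'arr': run [21, 13, 9, 2] end={s18,s25} — reject; 3/3 del acc.
'aar': run [21, 13, 12, 4] end={s18,s2,s25,s9} ∉↓L; 3/3 del acc.
'rrra': |S_i|=[21, 16, 10, 4, 2] end={s18,s25} ∉↓L; 4/4 del acc.
'aaaaaa': |S_i|=[21, 13, 12, 9, 7, 5, 3] end={s1,s18,s25} — reject; 6/6 del acc.
6 minimals (antichain).


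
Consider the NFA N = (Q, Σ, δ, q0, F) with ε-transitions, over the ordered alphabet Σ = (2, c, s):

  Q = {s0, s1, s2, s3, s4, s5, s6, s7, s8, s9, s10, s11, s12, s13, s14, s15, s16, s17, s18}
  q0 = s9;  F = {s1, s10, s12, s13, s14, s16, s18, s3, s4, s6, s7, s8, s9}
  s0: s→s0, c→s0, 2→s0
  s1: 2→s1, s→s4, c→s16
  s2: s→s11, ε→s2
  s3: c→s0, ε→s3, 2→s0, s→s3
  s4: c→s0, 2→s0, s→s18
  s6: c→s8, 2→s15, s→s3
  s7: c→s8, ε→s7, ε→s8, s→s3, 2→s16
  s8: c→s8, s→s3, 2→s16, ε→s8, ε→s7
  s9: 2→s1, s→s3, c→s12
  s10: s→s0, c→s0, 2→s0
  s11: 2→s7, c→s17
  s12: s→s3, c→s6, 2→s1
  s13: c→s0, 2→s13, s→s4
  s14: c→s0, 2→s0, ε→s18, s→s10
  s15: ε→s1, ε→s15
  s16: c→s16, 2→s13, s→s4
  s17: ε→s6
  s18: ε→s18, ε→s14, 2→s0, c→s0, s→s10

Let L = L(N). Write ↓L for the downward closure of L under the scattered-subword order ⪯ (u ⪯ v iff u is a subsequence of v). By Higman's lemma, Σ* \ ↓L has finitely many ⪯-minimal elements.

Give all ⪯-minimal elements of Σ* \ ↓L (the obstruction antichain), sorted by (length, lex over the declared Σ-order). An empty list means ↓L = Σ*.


Antichain: [s2, sc, 2c2c, 2ssss, ccc22c].

|Q|=19, |F|=13, |δ|=57 (12 ε).
min D↑ (12 st, q0=0, F={7}): 0:2→1,c→2,s→3 1:2→1,c→4,s→5 2:2→1,c→6,s→3 3:2→7,c→7,s→3 4:2→8,c→4,s→5 5:2→7,c→7,s→9 6:2→1,c→10,s→3 7:2→7,c→7,s→7 8:2→8,c→7,s→5 9:2→7,c→7,s→11 10:2→4,c→10,s→3 11:2→7,c→7,s→7 [Hopcroft].
's2': run [15, 6, 1] end={s0} — reject; 2/2 del acc.
'sc': N↓-sim [15, 6, 1] end={s0} — reject; 2/2 single-dels accept.
'2c2c': run [15, 9, 7, 6, 1] end={s0} — reject; 4/4 single-dels accept.
'2ssss': run [15, 9, 5, 4, 2, 1] end={s0} — reject; 5/5 single-dels accept.
'ccc22c': |S_i|=[15, 14, 13, 10, 7, 6, 1] end={s0} rej; 6/6 del acc.
5 words, ⪯-incomp.


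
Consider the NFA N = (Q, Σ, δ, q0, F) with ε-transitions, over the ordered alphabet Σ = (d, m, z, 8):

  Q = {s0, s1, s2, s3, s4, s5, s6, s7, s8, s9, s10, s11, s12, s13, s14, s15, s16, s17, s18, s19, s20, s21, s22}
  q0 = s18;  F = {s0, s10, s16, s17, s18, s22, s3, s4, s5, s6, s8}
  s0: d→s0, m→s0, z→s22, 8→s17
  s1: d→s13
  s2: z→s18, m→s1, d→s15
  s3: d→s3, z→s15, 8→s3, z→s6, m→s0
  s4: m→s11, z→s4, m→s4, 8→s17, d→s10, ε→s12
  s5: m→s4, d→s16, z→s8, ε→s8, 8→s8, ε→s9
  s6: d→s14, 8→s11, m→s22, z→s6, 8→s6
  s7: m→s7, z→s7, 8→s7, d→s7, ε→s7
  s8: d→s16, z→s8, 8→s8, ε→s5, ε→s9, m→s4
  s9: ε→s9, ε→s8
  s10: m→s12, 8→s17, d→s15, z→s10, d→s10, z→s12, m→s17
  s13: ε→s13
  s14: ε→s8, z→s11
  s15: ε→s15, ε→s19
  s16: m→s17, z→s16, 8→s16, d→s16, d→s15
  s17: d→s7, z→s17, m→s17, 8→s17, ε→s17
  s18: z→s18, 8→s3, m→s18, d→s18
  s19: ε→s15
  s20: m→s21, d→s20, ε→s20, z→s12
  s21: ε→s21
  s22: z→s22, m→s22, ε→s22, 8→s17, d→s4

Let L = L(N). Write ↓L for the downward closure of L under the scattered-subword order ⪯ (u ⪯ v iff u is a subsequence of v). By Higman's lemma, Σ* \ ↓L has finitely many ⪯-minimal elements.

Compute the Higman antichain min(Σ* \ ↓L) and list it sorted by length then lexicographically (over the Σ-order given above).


|Q|=23, |F|=11, |δ|=80 (17 ε).
min D↑ (11 st, q0=0, F={8}): 0:d→0,m→0,z→0,8→1 1:d→1,m→2,z→3,8→1 2:d→2,m→2,z→4,8→5 3:d→6,m→4,z→3,8→3 4:d→7,m→4,z→4,8→5 5:d→8,m→5,z→5,8→5 6:d→9,m→7,z→6,8→6 7:d→10,m→7,z→7,8→5 8:d→8,m→8,z→8,8→8 9:d→9,m→5,z→9,8→9 10:d→10,m→5,z→10,8→5 (ε-aug+det+¬).
'8m8d': |S_i|=[18, 17, 10, 2, 1] end={s7} — reject; 4/4 deletions ∈↓L.
'8zddmd': |S_i|=[18, 17, 15, 13, 7, 3, 1] end={s7} ∉↓L; 6/6 single-dels accept.
2 obstructions.

min(Σ*\↓L) = [8m8d, 8zddmd].


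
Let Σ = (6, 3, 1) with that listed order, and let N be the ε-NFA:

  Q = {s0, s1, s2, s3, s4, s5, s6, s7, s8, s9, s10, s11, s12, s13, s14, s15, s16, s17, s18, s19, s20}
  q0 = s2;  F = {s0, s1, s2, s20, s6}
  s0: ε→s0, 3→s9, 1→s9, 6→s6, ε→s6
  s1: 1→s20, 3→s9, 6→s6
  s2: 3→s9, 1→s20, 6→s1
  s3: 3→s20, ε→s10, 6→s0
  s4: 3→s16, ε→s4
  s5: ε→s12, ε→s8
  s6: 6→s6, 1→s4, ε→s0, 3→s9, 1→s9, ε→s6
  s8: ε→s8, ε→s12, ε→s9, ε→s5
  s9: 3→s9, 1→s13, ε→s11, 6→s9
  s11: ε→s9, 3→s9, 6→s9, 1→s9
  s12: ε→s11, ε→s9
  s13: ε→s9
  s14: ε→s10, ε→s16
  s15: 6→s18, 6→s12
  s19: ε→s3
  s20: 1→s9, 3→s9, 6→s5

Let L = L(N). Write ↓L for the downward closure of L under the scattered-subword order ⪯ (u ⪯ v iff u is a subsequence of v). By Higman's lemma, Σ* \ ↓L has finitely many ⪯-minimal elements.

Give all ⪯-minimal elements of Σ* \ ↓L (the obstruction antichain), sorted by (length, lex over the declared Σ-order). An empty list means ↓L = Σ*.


|Q|=21, |F|=5, |δ|=47 (20 ε).
min D↑ (5 st, q0=0, F={2}): 0:6→1,3→2,1→3 1:6→4,3→2,1→3 2:6→2,3→2,1→2 3:6→2,3→2,1→2 4:6→4,3→2,1→2 [Hopcroft].
'3': run [13, 4] end={s11,s13,s16,s9} rej; 1/1 del acc.
'16': |S_i|=[13, 9, 6] end={s11,s12,s13,s5,s8,s9} ∉↓L; 2/2 del acc.
'11': |S_i|=[13, 9, 3] end={s11,s13,s9} ∉↓L; 2/2 single-dels accept.
'661': N↓-sim [13, 12, 10, 5] end={s11,s13,s16,s4,s9} ∉↓L; 3/3 del acc.
4 minimals (antichain).

min(Σ*\↓L) = [3, 16, 11, 661].


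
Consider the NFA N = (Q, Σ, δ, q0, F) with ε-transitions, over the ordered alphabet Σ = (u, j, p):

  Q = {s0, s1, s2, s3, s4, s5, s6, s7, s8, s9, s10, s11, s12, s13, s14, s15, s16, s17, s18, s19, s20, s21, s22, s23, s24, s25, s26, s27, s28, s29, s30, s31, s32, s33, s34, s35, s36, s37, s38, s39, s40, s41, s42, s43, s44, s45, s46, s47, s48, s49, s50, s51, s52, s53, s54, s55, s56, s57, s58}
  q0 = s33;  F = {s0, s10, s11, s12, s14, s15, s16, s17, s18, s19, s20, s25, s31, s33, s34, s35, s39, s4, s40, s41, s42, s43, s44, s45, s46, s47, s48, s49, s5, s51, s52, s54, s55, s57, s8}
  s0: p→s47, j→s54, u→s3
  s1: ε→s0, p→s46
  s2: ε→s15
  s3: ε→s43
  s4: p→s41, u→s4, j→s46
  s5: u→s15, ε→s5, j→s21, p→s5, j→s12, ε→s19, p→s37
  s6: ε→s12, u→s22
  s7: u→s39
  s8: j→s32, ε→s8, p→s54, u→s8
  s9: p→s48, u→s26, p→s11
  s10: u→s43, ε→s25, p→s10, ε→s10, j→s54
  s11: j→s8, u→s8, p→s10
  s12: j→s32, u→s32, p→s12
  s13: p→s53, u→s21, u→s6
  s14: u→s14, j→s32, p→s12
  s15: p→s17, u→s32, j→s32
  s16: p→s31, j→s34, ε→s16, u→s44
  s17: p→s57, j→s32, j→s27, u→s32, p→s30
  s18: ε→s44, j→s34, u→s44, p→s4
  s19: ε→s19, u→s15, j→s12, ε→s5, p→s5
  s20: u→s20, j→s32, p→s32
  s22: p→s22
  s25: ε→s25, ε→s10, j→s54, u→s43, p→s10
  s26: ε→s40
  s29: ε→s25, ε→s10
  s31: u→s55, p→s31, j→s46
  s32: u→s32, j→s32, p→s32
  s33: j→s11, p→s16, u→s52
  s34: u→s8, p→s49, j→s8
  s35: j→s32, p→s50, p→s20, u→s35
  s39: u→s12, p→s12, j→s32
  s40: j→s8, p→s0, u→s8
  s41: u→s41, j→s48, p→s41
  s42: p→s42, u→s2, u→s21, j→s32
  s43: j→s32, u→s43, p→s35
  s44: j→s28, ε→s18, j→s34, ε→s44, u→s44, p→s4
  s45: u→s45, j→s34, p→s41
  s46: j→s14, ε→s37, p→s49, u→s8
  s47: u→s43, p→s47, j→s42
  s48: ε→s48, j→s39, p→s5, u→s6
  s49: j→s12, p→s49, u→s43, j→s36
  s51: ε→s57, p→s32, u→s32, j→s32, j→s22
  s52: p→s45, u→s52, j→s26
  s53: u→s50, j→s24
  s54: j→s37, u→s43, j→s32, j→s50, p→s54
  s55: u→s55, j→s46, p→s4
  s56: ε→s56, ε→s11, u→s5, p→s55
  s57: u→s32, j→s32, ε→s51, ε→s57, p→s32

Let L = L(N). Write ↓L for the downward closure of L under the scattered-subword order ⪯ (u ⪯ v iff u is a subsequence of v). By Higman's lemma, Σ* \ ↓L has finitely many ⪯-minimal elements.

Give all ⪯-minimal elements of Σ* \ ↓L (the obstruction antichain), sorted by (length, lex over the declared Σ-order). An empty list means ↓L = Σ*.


|Q|=59, |F|=35, |δ|=160 (27 ε).
min D↑ (32 st, q0=0, F={13}): 0:u→1,j→2,p→3 1:u→1,j→4,p→5 2:u→6,j→6,p→7 3:u→8,j→9,p→10 4:u→6,j→6,p→11 5:u→5,j→9,p→12 6:u→6,j→13,p→14 7:u→15,j→14,p→7 8:u→8,j→9,p→16 9:u→6,j→6,p→17 10:u→18,j→19,p→10 11:u→15,j→14,p→20 12:u→12,j→21,p→12 13:u→13,j→13,p→13 14:u→15,j→13,p→14 15:u→15,j→13,p→22 16:u→16,j→19,p→12 17:u→15,j→23,p→17 18:u→18,j→19,p→16 19:u→6,j→24,p→17 20:u→15,j→25,p→20 21:u→23,j→26,p→27 22:u→22,j→13,p→28 23:u→13,j→13,p→23 24:u→24,j→13,p→23 25:u→29,j→13,p→25 26:u→23,j→13,p→23 27:u→29,j→23,p→27 28:u→28,j→13,p→13 29:u→13,j→13,p→30 30:u→13,j→13,p→31 31:u→13,j→13,p→13.
'juj': N↓-sim [48, 38, 21, 5] end={s22,s27,s32,s37,s50} ∉↓L; 3/3 del acc.
'jjj': |S_i|=[48, 38, 22, 5] end={s22,s27,s32,s37,s50} — reject; 3/3 del acc.
'pjpju': N↓-sim [48, 43, 30, 22, 8, 1] end={s32} rej; 5/5 deletions ∈↓L.
'uppjuu': N↓-sim [48, 42, 35, 27, 20, 12, 2] end={s22,s32} ∉↓L; 6/6 single-dels accept.
'jpuppp': N↓-sim [48, 38, 27, 15, 10, 7, 2] end={s22,s32} — reject; 6/6 single-dels accept.
'ppjjpu': N↓-sim [48, 43, 35, 28, 10, 3, 1] end={s32} rej; 6/6 single-dels accept.
6 words, ⪯-incomp.

A = [juj, jjj, pjpju, uppjuu, jpuppp, ppjjpu].


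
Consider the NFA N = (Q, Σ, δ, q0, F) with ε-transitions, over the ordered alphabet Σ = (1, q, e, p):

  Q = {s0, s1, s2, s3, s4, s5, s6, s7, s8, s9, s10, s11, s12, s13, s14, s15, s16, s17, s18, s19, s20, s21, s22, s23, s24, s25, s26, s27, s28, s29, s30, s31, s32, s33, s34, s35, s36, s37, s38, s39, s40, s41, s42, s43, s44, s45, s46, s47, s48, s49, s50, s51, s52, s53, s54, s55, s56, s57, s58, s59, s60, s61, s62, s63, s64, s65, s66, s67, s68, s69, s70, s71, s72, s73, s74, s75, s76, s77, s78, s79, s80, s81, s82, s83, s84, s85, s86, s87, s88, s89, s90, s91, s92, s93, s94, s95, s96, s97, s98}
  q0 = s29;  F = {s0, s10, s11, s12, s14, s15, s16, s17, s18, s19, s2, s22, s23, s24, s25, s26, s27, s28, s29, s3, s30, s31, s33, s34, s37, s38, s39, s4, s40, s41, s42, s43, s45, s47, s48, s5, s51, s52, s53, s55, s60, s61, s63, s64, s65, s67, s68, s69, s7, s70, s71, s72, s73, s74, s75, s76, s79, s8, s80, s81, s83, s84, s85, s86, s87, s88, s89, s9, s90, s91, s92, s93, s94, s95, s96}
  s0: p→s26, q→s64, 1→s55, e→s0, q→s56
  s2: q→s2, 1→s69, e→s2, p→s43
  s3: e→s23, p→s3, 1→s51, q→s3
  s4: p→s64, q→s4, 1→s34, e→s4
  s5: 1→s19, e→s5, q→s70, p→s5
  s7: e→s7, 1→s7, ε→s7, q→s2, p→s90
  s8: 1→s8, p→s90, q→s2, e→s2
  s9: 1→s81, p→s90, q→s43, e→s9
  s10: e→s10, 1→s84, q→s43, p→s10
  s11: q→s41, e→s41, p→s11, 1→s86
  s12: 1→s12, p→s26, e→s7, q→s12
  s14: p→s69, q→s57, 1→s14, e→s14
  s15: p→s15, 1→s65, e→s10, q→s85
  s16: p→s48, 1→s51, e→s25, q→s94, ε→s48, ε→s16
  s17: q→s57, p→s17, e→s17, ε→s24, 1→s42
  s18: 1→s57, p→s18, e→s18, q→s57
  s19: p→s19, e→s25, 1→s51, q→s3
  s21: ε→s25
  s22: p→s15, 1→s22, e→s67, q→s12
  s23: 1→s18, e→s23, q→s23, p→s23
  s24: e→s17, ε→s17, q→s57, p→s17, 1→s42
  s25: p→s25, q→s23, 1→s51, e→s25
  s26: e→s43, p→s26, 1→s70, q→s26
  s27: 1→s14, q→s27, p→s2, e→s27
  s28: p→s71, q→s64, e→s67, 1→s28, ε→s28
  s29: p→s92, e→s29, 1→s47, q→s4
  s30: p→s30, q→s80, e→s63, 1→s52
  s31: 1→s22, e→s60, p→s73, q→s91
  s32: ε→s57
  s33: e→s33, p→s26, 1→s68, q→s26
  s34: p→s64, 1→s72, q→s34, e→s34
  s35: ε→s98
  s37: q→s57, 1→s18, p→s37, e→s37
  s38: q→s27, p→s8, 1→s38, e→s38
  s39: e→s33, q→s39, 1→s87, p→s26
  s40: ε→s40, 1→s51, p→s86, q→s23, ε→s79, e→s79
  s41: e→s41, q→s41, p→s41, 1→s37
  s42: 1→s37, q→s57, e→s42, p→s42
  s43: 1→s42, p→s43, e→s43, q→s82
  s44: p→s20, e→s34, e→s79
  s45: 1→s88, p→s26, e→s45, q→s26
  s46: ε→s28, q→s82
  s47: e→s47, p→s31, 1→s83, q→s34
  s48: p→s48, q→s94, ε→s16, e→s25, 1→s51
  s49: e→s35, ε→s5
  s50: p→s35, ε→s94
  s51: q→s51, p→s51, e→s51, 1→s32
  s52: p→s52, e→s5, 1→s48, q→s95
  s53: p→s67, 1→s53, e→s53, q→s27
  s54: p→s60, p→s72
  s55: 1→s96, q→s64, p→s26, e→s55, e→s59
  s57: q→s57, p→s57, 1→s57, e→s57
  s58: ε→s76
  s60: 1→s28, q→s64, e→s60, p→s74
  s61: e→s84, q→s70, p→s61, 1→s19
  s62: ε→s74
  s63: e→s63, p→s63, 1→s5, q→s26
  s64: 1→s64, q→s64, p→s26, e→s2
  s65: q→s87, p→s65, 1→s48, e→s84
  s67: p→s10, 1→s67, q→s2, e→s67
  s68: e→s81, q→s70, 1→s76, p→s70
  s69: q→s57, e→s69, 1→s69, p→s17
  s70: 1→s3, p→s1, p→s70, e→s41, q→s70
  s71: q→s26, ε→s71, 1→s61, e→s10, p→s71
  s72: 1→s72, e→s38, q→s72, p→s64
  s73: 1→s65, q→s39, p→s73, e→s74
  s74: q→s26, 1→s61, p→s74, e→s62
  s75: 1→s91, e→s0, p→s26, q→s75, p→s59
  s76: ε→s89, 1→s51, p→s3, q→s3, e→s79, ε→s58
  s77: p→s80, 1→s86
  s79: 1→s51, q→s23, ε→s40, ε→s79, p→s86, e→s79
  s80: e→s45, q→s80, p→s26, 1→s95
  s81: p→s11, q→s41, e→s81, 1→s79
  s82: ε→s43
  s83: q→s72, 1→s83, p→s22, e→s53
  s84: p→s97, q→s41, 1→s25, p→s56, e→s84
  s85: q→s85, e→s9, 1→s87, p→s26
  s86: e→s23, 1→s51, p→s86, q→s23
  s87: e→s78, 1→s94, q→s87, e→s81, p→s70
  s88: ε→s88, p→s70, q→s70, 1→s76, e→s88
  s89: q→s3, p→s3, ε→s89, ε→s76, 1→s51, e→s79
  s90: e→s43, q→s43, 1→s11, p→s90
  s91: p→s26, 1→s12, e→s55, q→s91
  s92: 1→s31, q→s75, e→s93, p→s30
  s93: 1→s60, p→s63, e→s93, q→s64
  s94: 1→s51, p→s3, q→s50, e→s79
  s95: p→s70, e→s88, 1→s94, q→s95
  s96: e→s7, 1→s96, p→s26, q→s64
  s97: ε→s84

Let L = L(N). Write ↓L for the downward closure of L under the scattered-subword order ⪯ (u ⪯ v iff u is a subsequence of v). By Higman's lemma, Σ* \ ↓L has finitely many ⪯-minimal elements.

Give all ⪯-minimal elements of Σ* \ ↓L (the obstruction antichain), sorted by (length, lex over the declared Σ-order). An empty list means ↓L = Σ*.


|Q|=99, |F|=75, |δ|=347 (27 ε).
min D↑ (72 st, q0=0, F={51}): 0:1→1,q→2,e→0,p→3 1:1→4,q→5,e→1,p→6 2:1→5,q→2,e→2,p→7 3:1→6,q→8,e→9,p→10 4:1→4,q→11,e→12,p→13 5:1→11,q→5,e→5,p→7 6:1→13,q→14,e→15,p→16 7:1→7,q→7,e→17,p→18 8:1→14,q→8,e→19,p→18 9:1→15,q→7,e→9,p→20 10:1→21,q→22,e→20,p→10 11:1→11,q→11,e→23,p→7 12:1→12,q→24,e→12,p→25 13:1→13,q→26,e→25,p→27 14:1→26,q→14,e→28,p→18 15:1→29,q→7,e→15,p→30 16:1→31,q→32,e→30,p→16 17:1→33,q→17,e→17,p→34 18:1→35,q→18,e→34,p→18 19:1→28,q→7,e→19,p→18 20:1→36,q→18,e→20,p→20 21:1→37,q→38,e→36,p→21 22:1→38,q→22,e→39,p→18 23:1→23,q→24,e→23,p→40 24:1→41,q→24,e→24,p→17 25:1→25,q→17,e→25,p→42 26:1→26,q→26,e→43,p→18 27:1→31,q→44,e→42,p→27 28:1→45,q→7,e→28,p→18 29:1→29,q→7,e→25,p→46 30:1→47,q→18,e→30,p→30 31:1→37,q→48,e→49,p→31 32:1→48,q→32,e→50,p→18 33:1→33,q→51,e→33,p→52 34:1→53,q→34,e→34,p→34 35:1→54,q→35,e→55,p→35 36:1→56,q→35,e→36,p→36 37:1→57,q→58,e→59,p→37 38:1→58,q→38,e→60,p→35 39:1→60,q→18,e→39,p→18 40:1→40,q→17,e→17,p→61 41:1→41,q→51,e→41,p→33 42:1→49,q→34,e→42,p→42 43:1→43,q→17,e→43,p→61 44:1→48,q→44,e→62,p→18 45:1→45,q→7,e→43,p→18 46:1→47,q→18,e→42,p→46 47:1→56,q→35,e→49,p→47 48:1→58,q→48,e→63,p→35 49:1→59,q→55,e→49,p→49 50:1→64,q→18,e→50,p→18 51:1→51,q→51,e→51,p→51 52:1→53,q→51,e→52,p→52 53:1→65,q→51,e→53,p→53 54:1→57,q→54,e→66,p→54 55:1→65,q→55,e→55,p→55 56:1→57,q→54,e→59,p→56 57:1→51,q→57,e→57,p→57 58:1→57,q→58,e→67,p→54 59:1→57,q→66,e→59,p→59 60:1→68,q→35,e→60,p→35 61:1→69,q→34,e→34,p→61 62:1→63,q→34,e→62,p→61 63:1→67,q→55,e→63,p→69 64:1→68,q→35,e→63,p→35 65:1→70,q→51,e→65,p→65 66:1→70,q→66,e→66,p→66 67:1→57,q→66,e→67,p→71 68:1→57,q→54,e→67,p→54 69:1→71,q→55,e→55,p→69 70:1→51,q→51,e→70,p→70 71:1→57,q→66,e→66,p→71.
'qpe1q': run [88, 59, 26, 14, 8, 1] end={s57} rej; 5/5 single-dels accept.
'11eq1q': |S_i|=[88, 78, 62, 34, 16, 9, 1] end={s57} ∉↓L; 6/6 deletions ∈↓L.
'peqe1q': |S_i|=[88, 78, 55, 20, 14, 8, 1] end={s57} ∉↓L; 6/6 del acc.
'pp1111': N↓-sim [88, 78, 60, 39, 21, 4, 2] end={s32,s57} ∉↓L; 6/6 single-dels accept.
4 minimals (antichain).

A = [qpe1q, 11eq1q, peqe1q, pp1111].
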